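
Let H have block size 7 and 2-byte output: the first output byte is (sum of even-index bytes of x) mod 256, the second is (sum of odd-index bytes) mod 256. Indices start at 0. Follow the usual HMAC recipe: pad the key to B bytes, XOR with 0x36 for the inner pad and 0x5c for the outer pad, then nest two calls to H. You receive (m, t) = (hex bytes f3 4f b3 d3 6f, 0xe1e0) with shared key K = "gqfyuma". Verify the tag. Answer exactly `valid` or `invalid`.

Key "gqfyuma" = 67 71 66 79 75 6d 61 is exactly B = 7 bytes: K' = 67 71 66 79 75 6d 61.
K' ⊕ ipad = 51 47 50 4f 43 5b 57; K' ⊕ opad = 3b 2d 3a 25 29 31 3d.
Inner hash: even-index sum = 605 mod 256 = 93; odd-index sum = 774 mod 256 = 6 → 5d 06.
Outer hash (recomputed tag): even-index sum = 225 mod 256 = 225; odd-index sum = 224 mod 256 = 224 → e1 e0.
Recomputed tag = e1e0; claimed = e1e0 → match.

valid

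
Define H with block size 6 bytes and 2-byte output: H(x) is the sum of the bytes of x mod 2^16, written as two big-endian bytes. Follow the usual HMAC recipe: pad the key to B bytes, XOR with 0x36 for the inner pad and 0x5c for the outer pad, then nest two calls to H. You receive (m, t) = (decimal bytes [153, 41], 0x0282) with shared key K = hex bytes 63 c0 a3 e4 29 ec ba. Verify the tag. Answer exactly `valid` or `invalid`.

Key hex bytes 63 c0 a3 e4 29 ec ba is 7 bytes > B = 6, so hash it first: H(key) = 04 79, then zero-pad to 6 bytes: K' = 04 79 00 00 00 00.
K' ⊕ ipad = 32 4f 36 36 36 36; K' ⊕ opad = 58 25 5c 5c 5c 5c.
Inner hash: sum = 50+79+54+54+54+54+153+41 = 539 → 02 1b.
Outer hash (recomputed tag): sum = 88+37+92+92+92+92+2+27 = 522 → 02 0a.
Recomputed tag = 020a; claimed = 0282 → mismatch.

invalid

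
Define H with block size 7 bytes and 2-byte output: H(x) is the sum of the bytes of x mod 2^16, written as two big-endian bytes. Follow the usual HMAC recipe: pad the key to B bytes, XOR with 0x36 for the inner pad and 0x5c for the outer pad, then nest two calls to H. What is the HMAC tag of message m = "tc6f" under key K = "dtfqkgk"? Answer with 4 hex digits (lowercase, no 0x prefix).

Key "dtfqkgk" = 64 74 66 71 6b 67 6b is exactly B = 7 bytes: K' = 64 74 66 71 6b 67 6b.
K' ⊕ ipad = 52 42 50 47 5d 51 5d.  K' ⊕ opad = 38 28 3a 2d 37 3b 37.
Inner input = (K'⊕ipad) ∥ m = 52 42 50 47 5d 51 5d ∥ 74 63 36 66.
Inner hash: sum = 82+66+80+71+93+81+93+116+99+54+102 = 937 → 03 a9.
Outer input = (K'⊕opad) ∥ inner = 38 28 3a 2d 37 3b 37 ∥ 03 a9.
Outer hash (tag): sum = 56+40+58+45+55+59+55+3+169 = 540 → 02 1c.

021c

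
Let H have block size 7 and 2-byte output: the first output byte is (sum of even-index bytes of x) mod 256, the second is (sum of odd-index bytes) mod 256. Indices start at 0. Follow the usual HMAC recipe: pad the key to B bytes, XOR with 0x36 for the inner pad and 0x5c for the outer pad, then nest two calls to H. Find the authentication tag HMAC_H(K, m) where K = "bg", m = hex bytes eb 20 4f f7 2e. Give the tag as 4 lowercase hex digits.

Key "bg" = 62 67 is 2 bytes ≤ B = 7; zero-pad to 7 bytes: K' = 62 67 00 00 00 00 00.
K' ⊕ ipad = 54 51 36 36 36 36 36.  K' ⊕ opad = 3e 3b 5c 5c 5c 5c 5c.
Inner input = (K'⊕ipad) ∥ m = 54 51 36 36 36 36 36 ∥ eb 20 4f f7 2e.
Inner hash: even-index sum = 525 mod 256 = 13; odd-index sum = 549 mod 256 = 37 → 0d 25.
Outer input = (K'⊕opad) ∥ inner = 3e 3b 5c 5c 5c 5c 5c ∥ 0d 25.
Outer hash (tag): even-index sum = 375 mod 256 = 119; odd-index sum = 256 mod 256 = 0 → 77 00.

7700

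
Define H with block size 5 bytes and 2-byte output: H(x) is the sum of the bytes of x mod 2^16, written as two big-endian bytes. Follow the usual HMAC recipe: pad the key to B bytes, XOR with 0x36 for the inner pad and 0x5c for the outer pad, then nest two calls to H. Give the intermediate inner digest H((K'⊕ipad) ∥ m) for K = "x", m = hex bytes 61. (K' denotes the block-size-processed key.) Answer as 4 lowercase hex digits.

0187

Key "x" = 78 is 1 byte ≤ B = 5; zero-pad to 5 bytes: K' = 78 00 00 00 00.
K' ⊕ ipad = 4e 36 36 36 36.
Inner input = 4e 36 36 36 36 ∥ 61.
Inner hash: sum = 78+54+54+54+54+97 = 391 → 01 87.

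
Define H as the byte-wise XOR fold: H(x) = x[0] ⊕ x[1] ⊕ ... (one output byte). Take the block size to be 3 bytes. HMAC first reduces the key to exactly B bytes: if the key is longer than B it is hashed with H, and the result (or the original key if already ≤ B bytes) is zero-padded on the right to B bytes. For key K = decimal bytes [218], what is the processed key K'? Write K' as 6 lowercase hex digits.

Key decimal bytes [218] = da is 1 byte ≤ B = 3; zero-pad to 3 bytes: K' = da 00 00.

da0000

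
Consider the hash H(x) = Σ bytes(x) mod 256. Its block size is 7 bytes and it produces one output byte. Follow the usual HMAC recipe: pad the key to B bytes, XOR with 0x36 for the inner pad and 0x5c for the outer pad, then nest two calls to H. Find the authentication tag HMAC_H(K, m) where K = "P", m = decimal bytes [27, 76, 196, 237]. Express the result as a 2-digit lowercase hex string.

Key "P" = 50 is 1 byte ≤ B = 7; zero-pad to 7 bytes: K' = 50 00 00 00 00 00 00.
K' ⊕ ipad = 66 36 36 36 36 36 36.  K' ⊕ opad = 0c 5c 5c 5c 5c 5c 5c.
Inner input = (K'⊕ipad) ∥ m = 66 36 36 36 36 36 36 ∥ 1b 4c c4 ed.
Inner hash: sum = 102+54+54+54+54+54+54+27+76+196+237 = 962; mod 256 = 194 → c2.
Outer input = (K'⊕opad) ∥ inner = 0c 5c 5c 5c 5c 5c 5c ∥ c2.
Outer hash (tag): sum = 12+92+92+92+92+92+92+194 = 758; mod 256 = 246 → f6.

f6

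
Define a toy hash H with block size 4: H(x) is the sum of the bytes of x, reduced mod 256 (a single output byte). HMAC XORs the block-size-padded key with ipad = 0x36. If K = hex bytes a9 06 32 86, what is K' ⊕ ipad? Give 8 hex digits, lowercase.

9f3004b0

Key hex bytes a9 06 32 86 is exactly B = 4 bytes: K' = a9 06 32 86.
XOR each byte with 0x36: a9⊕36=9f, 06⊕36=30, 32⊕36=04, 86⊕36=b0.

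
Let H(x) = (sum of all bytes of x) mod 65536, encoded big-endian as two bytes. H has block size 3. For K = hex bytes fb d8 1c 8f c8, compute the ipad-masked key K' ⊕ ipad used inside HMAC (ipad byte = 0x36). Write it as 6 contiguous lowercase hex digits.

357036

Key hex bytes fb d8 1c 8f c8 is 5 bytes > B = 3, so hash it first: H(key) = 03 46, then zero-pad to 3 bytes: K' = 03 46 00.
XOR each byte with 0x36: 03⊕36=35, 46⊕36=70, 00⊕36=36.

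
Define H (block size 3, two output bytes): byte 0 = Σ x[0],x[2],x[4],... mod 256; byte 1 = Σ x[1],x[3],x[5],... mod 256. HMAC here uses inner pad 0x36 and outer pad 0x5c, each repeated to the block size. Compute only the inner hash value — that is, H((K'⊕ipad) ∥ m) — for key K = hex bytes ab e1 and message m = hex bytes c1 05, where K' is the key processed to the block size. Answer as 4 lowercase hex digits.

Key hex bytes ab e1 is 2 bytes ≤ B = 3; zero-pad to 3 bytes: K' = ab e1 00.
K' ⊕ ipad = 9d d7 36.
Inner input = 9d d7 36 ∥ c1 05.
Inner hash: even-index sum = 216 mod 256 = 216; odd-index sum = 408 mod 256 = 152 → d8 98.

d898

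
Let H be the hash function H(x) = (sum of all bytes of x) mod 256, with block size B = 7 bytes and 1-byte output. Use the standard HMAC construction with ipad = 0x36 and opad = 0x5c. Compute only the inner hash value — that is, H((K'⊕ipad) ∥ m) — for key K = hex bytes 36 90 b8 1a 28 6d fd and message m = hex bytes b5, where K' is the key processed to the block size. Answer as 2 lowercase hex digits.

Key hex bytes 36 90 b8 1a 28 6d fd is exactly B = 7 bytes: K' = 36 90 b8 1a 28 6d fd.
K' ⊕ ipad = 00 a6 8e 2c 1e 5b cb.
Inner input = 00 a6 8e 2c 1e 5b cb ∥ b5.
Inner hash: sum = 0+166+142+44+30+91+203+181 = 857; mod 256 = 89 → 59.

59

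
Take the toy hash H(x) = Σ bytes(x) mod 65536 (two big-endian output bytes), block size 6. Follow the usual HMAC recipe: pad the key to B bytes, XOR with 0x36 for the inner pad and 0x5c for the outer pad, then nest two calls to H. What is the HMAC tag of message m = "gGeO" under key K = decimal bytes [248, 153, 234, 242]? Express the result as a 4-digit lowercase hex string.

Key decimal bytes [248, 153, 234, 242] = f8 99 ea f2 is 4 bytes ≤ B = 6; zero-pad to 6 bytes: K' = f8 99 ea f2 00 00.
K' ⊕ ipad = ce af dc c4 36 36.  K' ⊕ opad = a4 c5 b6 ae 5c 5c.
Inner input = (K'⊕ipad) ∥ m = ce af dc c4 36 36 ∥ 67 47 65 4f.
Inner hash: sum = 206+175+220+196+54+54+103+71+101+79 = 1259 → 04 eb.
Outer input = (K'⊕opad) ∥ inner = a4 c5 b6 ae 5c 5c ∥ 04 eb.
Outer hash (tag): sum = 164+197+182+174+92+92+4+235 = 1140 → 04 74.

0474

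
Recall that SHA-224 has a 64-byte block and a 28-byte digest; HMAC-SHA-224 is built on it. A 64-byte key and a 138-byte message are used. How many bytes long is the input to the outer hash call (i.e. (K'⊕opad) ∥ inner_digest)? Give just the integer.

92

Key is 64 ≤ 64 bytes, zero-padded: |K'| = 64.
Outer input = (K'⊕opad) ∥ H(inner) → 64 + 28 = 92 bytes.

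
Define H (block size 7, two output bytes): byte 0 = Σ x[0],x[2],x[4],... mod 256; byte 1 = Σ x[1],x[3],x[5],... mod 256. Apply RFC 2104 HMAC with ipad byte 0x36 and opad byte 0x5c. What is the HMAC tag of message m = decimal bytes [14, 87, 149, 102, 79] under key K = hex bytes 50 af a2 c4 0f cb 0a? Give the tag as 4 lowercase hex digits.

2d4e

Key hex bytes 50 af a2 c4 0f cb 0a is exactly B = 7 bytes: K' = 50 af a2 c4 0f cb 0a.
K' ⊕ ipad = 66 99 94 f2 39 fd 3c.  K' ⊕ opad = 0c f3 fe 98 53 97 56.
Inner input = (K'⊕ipad) ∥ m = 66 99 94 f2 39 fd 3c ∥ 0e 57 95 66 4f.
Inner hash: even-index sum = 556 mod 256 = 44; odd-index sum = 890 mod 256 = 122 → 2c 7a.
Outer input = (K'⊕opad) ∥ inner = 0c f3 fe 98 53 97 56 ∥ 2c 7a.
Outer hash (tag): even-index sum = 557 mod 256 = 45; odd-index sum = 590 mod 256 = 78 → 2d 4e.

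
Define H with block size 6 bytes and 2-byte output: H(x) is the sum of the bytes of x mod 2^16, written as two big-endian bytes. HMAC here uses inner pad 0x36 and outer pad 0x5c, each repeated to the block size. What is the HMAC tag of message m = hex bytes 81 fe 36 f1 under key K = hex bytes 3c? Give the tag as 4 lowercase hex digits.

02ed

Key hex bytes 3c is 1 byte ≤ B = 6; zero-pad to 6 bytes: K' = 3c 00 00 00 00 00.
K' ⊕ ipad = 0a 36 36 36 36 36.  K' ⊕ opad = 60 5c 5c 5c 5c 5c.
Inner input = (K'⊕ipad) ∥ m = 0a 36 36 36 36 36 ∥ 81 fe 36 f1.
Inner hash: sum = 10+54+54+54+54+54+129+254+54+241 = 958 → 03 be.
Outer input = (K'⊕opad) ∥ inner = 60 5c 5c 5c 5c 5c ∥ 03 be.
Outer hash (tag): sum = 96+92+92+92+92+92+3+190 = 749 → 02 ed.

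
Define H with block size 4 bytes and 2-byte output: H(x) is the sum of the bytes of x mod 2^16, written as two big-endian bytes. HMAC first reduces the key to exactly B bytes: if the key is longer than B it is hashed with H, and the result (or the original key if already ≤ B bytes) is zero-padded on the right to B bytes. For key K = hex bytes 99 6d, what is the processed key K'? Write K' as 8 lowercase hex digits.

996d0000

Key hex bytes 99 6d is 2 bytes ≤ B = 4; zero-pad to 4 bytes: K' = 99 6d 00 00.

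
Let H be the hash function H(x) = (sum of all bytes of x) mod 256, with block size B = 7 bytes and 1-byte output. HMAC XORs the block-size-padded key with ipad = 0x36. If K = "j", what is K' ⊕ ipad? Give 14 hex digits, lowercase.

Key "j" = 6a is 1 byte ≤ B = 7; zero-pad to 7 bytes: K' = 6a 00 00 00 00 00 00.
XOR each byte with 0x36: 6a⊕36=5c, 00⊕36=36, 00⊕36=36, 00⊕36=36, 00⊕36=36, 00⊕36=36, 00⊕36=36.

5c363636363636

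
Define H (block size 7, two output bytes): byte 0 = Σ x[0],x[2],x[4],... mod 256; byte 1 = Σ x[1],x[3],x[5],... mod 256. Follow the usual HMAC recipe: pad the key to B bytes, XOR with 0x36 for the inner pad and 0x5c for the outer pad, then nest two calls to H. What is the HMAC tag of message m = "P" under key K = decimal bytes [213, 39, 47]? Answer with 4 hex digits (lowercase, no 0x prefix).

Key decimal bytes [213, 39, 47] = d5 27 2f is 3 bytes ≤ B = 7; zero-pad to 7 bytes: K' = d5 27 2f 00 00 00 00.
K' ⊕ ipad = e3 11 19 36 36 36 36.  K' ⊕ opad = 89 7b 73 5c 5c 5c 5c.
Inner input = (K'⊕ipad) ∥ m = e3 11 19 36 36 36 36 ∥ 50.
Inner hash: even-index sum = 360 mod 256 = 104; odd-index sum = 205 mod 256 = 205 → 68 cd.
Outer input = (K'⊕opad) ∥ inner = 89 7b 73 5c 5c 5c 5c ∥ 68 cd.
Outer hash (tag): even-index sum = 641 mod 256 = 129; odd-index sum = 411 mod 256 = 155 → 81 9b.

819b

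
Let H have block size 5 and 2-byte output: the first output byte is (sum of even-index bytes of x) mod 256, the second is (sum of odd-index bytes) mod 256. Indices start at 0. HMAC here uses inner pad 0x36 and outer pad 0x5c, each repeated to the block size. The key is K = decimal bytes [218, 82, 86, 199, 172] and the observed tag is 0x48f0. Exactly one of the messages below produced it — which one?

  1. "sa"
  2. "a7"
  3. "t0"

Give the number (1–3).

Key decimal bytes [218, 82, 86, 199, 172] = da 52 56 c7 ac is exactly B = 5 bytes: K' = da 52 56 c7 ac.
K' ⊕ ipad = ec 64 60 f1 9a; K' ⊕ opad = 86 0e 0a 9b f0.
m1: inner = H(ec 64 60 f1 9a 73 61) = 47 c8; tag = H(86 0e 0a 9b f0 47 c8) = 48f0 ← matches
m2: inner = H(ec 64 60 f1 9a 61 37) = 1d b6; tag = H(86 0e 0a 9b f0 1d b6) = 36c6
m3: inner = H(ec 64 60 f1 9a 74 30) = 16 c9; tag = H(86 0e 0a 9b f0 16 c9) = 49bf

1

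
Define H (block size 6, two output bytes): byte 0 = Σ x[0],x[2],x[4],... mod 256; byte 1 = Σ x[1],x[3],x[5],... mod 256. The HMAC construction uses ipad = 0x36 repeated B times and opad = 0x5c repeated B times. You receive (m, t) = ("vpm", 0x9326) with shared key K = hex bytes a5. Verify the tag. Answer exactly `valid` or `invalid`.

Key hex bytes a5 is 1 byte ≤ B = 6; zero-pad to 6 bytes: K' = a5 00 00 00 00 00.
K' ⊕ ipad = 93 36 36 36 36 36; K' ⊕ opad = f9 5c 5c 5c 5c 5c.
Inner hash: even-index sum = 482 mod 256 = 226; odd-index sum = 274 mod 256 = 18 → e2 12.
Outer hash (recomputed tag): even-index sum = 659 mod 256 = 147; odd-index sum = 294 mod 256 = 38 → 93 26.
Recomputed tag = 9326; claimed = 9326 → match.

valid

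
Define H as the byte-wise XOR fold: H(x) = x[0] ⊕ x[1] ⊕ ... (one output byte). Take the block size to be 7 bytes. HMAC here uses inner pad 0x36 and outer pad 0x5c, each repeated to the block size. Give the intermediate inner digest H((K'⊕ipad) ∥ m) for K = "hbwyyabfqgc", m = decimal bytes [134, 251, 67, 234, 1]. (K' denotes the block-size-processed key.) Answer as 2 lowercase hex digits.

Key "hbwyyabfqgc" = 68 62 77 79 79 61 62 66 71 67 63 is 11 bytes > B = 7, so hash it first: H(key) = 6d, then zero-pad to 7 bytes: K' = 6d 00 00 00 00 00 00.
K' ⊕ ipad = 5b 36 36 36 36 36 36.
Inner input = 5b 36 36 36 36 36 36 ∥ 86 fb 43 ea 01.
Inner hash: XOR 5b⊕36⊕36⊕36⊕36⊕36⊕36⊕86⊕fb⊕43⊕ea⊕01 = 8e.

8e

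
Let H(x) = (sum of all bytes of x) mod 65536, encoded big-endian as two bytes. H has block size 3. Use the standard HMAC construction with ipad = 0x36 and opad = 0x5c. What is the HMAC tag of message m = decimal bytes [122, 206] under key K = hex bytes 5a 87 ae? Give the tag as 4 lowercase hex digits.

Key hex bytes 5a 87 ae is exactly B = 3 bytes: K' = 5a 87 ae.
K' ⊕ ipad = 6c b1 98.  K' ⊕ opad = 06 db f2.
Inner input = (K'⊕ipad) ∥ m = 6c b1 98 ∥ 7a ce.
Inner hash: sum = 108+177+152+122+206 = 765 → 02 fd.
Outer input = (K'⊕opad) ∥ inner = 06 db f2 ∥ 02 fd.
Outer hash (tag): sum = 6+219+242+2+253 = 722 → 02 d2.

02d2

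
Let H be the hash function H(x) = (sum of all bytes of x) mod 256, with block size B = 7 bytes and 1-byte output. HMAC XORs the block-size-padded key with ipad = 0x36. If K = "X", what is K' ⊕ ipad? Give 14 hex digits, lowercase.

Key "X" = 58 is 1 byte ≤ B = 7; zero-pad to 7 bytes: K' = 58 00 00 00 00 00 00.
XOR each byte with 0x36: 58⊕36=6e, 00⊕36=36, 00⊕36=36, 00⊕36=36, 00⊕36=36, 00⊕36=36, 00⊕36=36.

6e363636363636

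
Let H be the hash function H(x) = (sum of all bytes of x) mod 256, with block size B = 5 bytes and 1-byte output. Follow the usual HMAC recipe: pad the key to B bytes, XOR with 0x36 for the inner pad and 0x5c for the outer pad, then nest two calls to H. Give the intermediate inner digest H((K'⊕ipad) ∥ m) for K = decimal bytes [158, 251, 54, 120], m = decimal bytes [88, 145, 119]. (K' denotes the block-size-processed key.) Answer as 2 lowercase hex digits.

Key decimal bytes [158, 251, 54, 120] = 9e fb 36 78 is 4 bytes ≤ B = 5; zero-pad to 5 bytes: K' = 9e fb 36 78 00.
K' ⊕ ipad = a8 cd 00 4e 36.
Inner input = a8 cd 00 4e 36 ∥ 58 91 77.
Inner hash: sum = 168+205+0+78+54+88+145+119 = 857; mod 256 = 89 → 59.

59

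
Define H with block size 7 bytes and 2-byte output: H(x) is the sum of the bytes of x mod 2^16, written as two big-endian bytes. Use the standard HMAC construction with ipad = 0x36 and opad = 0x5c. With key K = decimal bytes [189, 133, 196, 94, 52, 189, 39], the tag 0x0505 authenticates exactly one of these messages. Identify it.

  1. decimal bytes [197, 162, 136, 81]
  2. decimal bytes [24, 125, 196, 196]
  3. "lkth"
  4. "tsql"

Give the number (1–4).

3

Key decimal bytes [189, 133, 196, 94, 52, 189, 39] = bd 85 c4 5e 34 bd 27 is exactly B = 7 bytes: K' = bd 85 c4 5e 34 bd 27.
K' ⊕ ipad = 8b b3 f2 68 02 8b 11; K' ⊕ opad = e1 d9 98 02 68 e1 7b.
m1: inner = H(8b b3 f2 68 02 8b 11 c5 a2 88 51) = 05 76; tag = H(e1 d9 98 02 68 e1 7b 05 76) = 0493
m2: inner = H(8b b3 f2 68 02 8b 11 18 7d c4 c4) = 05 53; tag = H(e1 d9 98 02 68 e1 7b 05 53) = 0470
m3: inner = H(8b b3 f2 68 02 8b 11 6c 6b 74 68) = 04 e9; tag = H(e1 d9 98 02 68 e1 7b 04 e9) = 0505 ← matches
m4: inner = H(8b b3 f2 68 02 8b 11 74 73 71 6c) = 04 fa; tag = H(e1 d9 98 02 68 e1 7b 04 fa) = 0516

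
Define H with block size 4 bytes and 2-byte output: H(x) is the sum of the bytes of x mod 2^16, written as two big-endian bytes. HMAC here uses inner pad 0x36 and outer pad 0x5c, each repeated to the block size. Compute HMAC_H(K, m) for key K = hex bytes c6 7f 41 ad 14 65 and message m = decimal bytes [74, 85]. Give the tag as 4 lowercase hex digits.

02e0

Key hex bytes c6 7f 41 ad 14 65 is 6 bytes > B = 4, so hash it first: H(key) = 02 ac, then zero-pad to 4 bytes: K' = 02 ac 00 00.
K' ⊕ ipad = 34 9a 36 36.  K' ⊕ opad = 5e f0 5c 5c.
Inner input = (K'⊕ipad) ∥ m = 34 9a 36 36 ∥ 4a 55.
Inner hash: sum = 52+154+54+54+74+85 = 473 → 01 d9.
Outer input = (K'⊕opad) ∥ inner = 5e f0 5c 5c ∥ 01 d9.
Outer hash (tag): sum = 94+240+92+92+1+217 = 736 → 02 e0.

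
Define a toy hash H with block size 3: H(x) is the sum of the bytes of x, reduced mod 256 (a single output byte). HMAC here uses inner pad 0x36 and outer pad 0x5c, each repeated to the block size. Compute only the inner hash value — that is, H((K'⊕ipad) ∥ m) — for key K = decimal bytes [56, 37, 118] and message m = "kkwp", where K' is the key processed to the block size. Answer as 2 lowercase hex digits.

Key decimal bytes [56, 37, 118] = 38 25 76 is exactly B = 3 bytes: K' = 38 25 76.
K' ⊕ ipad = 0e 13 40.
Inner input = 0e 13 40 ∥ 6b 6b 77 70.
Inner hash: sum = 14+19+64+107+107+119+112 = 542; mod 256 = 30 → 1e.

1e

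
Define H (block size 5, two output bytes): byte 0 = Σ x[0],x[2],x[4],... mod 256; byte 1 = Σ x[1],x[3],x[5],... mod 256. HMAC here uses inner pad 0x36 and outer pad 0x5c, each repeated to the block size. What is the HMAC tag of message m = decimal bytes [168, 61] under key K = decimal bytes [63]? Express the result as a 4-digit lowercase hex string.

Key decimal bytes [63] = 3f is 1 byte ≤ B = 5; zero-pad to 5 bytes: K' = 3f 00 00 00 00.
K' ⊕ ipad = 09 36 36 36 36.  K' ⊕ opad = 63 5c 5c 5c 5c.
Inner input = (K'⊕ipad) ∥ m = 09 36 36 36 36 ∥ a8 3d.
Inner hash: even-index sum = 178 mod 256 = 178; odd-index sum = 276 mod 256 = 20 → b2 14.
Outer input = (K'⊕opad) ∥ inner = 63 5c 5c 5c 5c ∥ b2 14.
Outer hash (tag): even-index sum = 303 mod 256 = 47; odd-index sum = 362 mod 256 = 106 → 2f 6a.

2f6a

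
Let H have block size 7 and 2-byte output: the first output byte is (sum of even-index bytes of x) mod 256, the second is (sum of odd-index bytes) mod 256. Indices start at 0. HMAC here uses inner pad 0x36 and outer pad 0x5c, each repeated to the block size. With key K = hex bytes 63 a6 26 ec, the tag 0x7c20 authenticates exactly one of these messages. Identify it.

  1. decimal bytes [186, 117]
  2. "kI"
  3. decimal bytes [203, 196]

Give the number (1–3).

2

Key hex bytes 63 a6 26 ec is 4 bytes ≤ B = 7; zero-pad to 7 bytes: K' = 63 a6 26 ec 00 00 00.
K' ⊕ ipad = 55 90 10 da 36 36 36; K' ⊕ opad = 3f fa 7a b0 5c 5c 5c.
m1: inner = H(55 90 10 da 36 36 36 ba 75) = 46 5a; tag = H(3f fa 7a b0 5c 5c 5c 46 5a) = cb4c
m2: inner = H(55 90 10 da 36 36 36 6b 49) = 1a 0b; tag = H(3f fa 7a b0 5c 5c 5c 1a 0b) = 7c20 ← matches
m3: inner = H(55 90 10 da 36 36 36 cb c4) = 95 6b; tag = H(3f fa 7a b0 5c 5c 5c 95 6b) = dc9b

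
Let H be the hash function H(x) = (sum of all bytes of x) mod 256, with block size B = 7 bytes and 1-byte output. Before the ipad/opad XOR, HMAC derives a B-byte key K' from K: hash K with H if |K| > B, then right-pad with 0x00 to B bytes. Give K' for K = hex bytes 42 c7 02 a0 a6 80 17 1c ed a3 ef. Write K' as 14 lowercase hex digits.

83000000000000

|K| = 11 > B = 7, so first hash the key.
H(K): sum = 66+199+2+160+166+128+23+28+237+163+239 = 1411; mod 256 = 131 → 83.
Zero-pad H(K) = 83 to 7 bytes: K' = 83 00 00 00 00 00 00.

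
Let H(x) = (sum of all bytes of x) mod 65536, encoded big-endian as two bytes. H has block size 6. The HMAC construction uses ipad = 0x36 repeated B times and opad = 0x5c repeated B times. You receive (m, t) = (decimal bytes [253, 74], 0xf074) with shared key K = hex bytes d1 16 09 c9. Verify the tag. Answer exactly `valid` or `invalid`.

Key hex bytes d1 16 09 c9 is 4 bytes ≤ B = 6; zero-pad to 6 bytes: K' = d1 16 09 c9 00 00.
K' ⊕ ipad = e7 20 3f ff 36 36; K' ⊕ opad = 8d 4a 55 95 5c 5c.
Inner hash: sum = 231+32+63+255+54+54+253+74 = 1016 → 03 f8.
Outer hash (recomputed tag): sum = 141+74+85+149+92+92+3+248 = 884 → 03 74.
Recomputed tag = 0374; claimed = f074 → mismatch.

invalid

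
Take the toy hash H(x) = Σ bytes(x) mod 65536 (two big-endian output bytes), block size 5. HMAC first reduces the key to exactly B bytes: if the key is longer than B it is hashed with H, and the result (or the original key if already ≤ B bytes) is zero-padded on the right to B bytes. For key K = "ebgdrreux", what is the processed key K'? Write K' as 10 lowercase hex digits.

|K| = 9 > B = 5, so first hash the key.
H(K): sum = 101+98+103+100+114+114+101+117+120 = 968 → 03 c8.
Zero-pad H(K) = 03 c8 to 5 bytes: K' = 03 c8 00 00 00.

03c8000000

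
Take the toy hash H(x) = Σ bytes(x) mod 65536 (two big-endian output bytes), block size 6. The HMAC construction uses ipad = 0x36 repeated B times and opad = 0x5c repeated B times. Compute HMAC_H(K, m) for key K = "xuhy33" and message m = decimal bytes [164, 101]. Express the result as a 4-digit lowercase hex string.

01d7

Key "xuhy33" = 78 75 68 79 33 33 is exactly B = 6 bytes: K' = 78 75 68 79 33 33.
K' ⊕ ipad = 4e 43 5e 4f 05 05.  K' ⊕ opad = 24 29 34 25 6f 6f.
Inner input = (K'⊕ipad) ∥ m = 4e 43 5e 4f 05 05 ∥ a4 65.
Inner hash: sum = 78+67+94+79+5+5+164+101 = 593 → 02 51.
Outer input = (K'⊕opad) ∥ inner = 24 29 34 25 6f 6f ∥ 02 51.
Outer hash (tag): sum = 36+41+52+37+111+111+2+81 = 471 → 01 d7.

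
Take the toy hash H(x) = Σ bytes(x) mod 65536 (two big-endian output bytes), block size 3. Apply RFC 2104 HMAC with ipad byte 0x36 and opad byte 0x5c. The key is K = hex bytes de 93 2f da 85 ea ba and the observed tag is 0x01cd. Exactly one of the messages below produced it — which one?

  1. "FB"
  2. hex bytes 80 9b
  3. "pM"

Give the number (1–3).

2

Key hex bytes de 93 2f da 85 ea ba is 7 bytes > B = 3, so hash it first: H(key) = 04 a3, then zero-pad to 3 bytes: K' = 04 a3 00.
K' ⊕ ipad = 32 95 36; K' ⊕ opad = 58 ff 5c.
m1: inner = H(32 95 36 46 42) = 01 85; tag = H(58 ff 5c 01 85) = 0239
m2: inner = H(32 95 36 80 9b) = 02 18; tag = H(58 ff 5c 02 18) = 01cd ← matches
m3: inner = H(32 95 36 70 4d) = 01 ba; tag = H(58 ff 5c 01 ba) = 026e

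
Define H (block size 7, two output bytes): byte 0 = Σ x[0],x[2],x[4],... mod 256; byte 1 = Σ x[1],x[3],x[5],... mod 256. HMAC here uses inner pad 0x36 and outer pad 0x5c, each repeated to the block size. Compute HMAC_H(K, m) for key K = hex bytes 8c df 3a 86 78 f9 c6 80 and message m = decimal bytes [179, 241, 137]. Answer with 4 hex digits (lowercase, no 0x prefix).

Key hex bytes 8c df 3a 86 78 f9 c6 80 is 8 bytes > B = 7, so hash it first: H(key) = 04 de, then zero-pad to 7 bytes: K' = 04 de 00 00 00 00 00.
K' ⊕ ipad = 32 e8 36 36 36 36 36.  K' ⊕ opad = 58 82 5c 5c 5c 5c 5c.
Inner input = (K'⊕ipad) ∥ m = 32 e8 36 36 36 36 36 ∥ b3 f1 89.
Inner hash: even-index sum = 453 mod 256 = 197; odd-index sum = 656 mod 256 = 144 → c5 90.
Outer input = (K'⊕opad) ∥ inner = 58 82 5c 5c 5c 5c 5c ∥ c5 90.
Outer hash (tag): even-index sum = 508 mod 256 = 252; odd-index sum = 511 mod 256 = 255 → fc ff.

fcff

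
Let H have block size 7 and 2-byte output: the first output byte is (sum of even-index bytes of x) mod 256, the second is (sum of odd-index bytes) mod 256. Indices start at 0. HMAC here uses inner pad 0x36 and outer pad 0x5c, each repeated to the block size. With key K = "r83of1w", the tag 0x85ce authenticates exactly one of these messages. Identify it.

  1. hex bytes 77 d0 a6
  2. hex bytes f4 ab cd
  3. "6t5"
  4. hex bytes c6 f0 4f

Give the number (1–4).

4

Key "r83of1w" = 72 38 33 6f 66 31 77 is exactly B = 7 bytes: K' = 72 38 33 6f 66 31 77.
K' ⊕ ipad = 44 0e 05 59 50 07 41; K' ⊕ opad = 2e 64 6f 33 3a 6d 2b.
m1: inner = H(44 0e 05 59 50 07 41 77 d0 a6) = aa 8b; tag = H(2e 64 6f 33 3a 6d 2b aa 8b) = 8dae
m2: inner = H(44 0e 05 59 50 07 41 f4 ab cd) = 85 2f; tag = H(2e 64 6f 33 3a 6d 2b 85 2f) = 3189
m3: inner = H(44 0e 05 59 50 07 41 36 74 35) = 4e d9; tag = H(2e 64 6f 33 3a 6d 2b 4e d9) = db52
m4: inner = H(44 0e 05 59 50 07 41 c6 f0 4f) = ca 83; tag = H(2e 64 6f 33 3a 6d 2b ca 83) = 85ce ← matches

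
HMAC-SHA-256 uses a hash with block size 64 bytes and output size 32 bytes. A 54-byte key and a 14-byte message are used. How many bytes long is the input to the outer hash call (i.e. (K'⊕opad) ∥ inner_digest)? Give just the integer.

Key is 54 ≤ 64 bytes, zero-padded: |K'| = 64.
Outer input = (K'⊕opad) ∥ H(inner) → 64 + 32 = 96 bytes.

96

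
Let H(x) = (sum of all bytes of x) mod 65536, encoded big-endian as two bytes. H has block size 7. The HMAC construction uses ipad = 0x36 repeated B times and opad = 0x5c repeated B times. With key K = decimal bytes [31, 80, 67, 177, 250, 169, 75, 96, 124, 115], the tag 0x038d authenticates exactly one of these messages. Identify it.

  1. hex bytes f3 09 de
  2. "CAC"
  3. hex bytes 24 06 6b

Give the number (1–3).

3

Key decimal bytes [31, 80, 67, 177, 250, 169, 75, 96, 124, 115] = 1f 50 43 b1 fa a9 4b 60 7c 73 is 10 bytes > B = 7, so hash it first: H(key) = 04 a0, then zero-pad to 7 bytes: K' = 04 a0 00 00 00 00 00.
K' ⊕ ipad = 32 96 36 36 36 36 36; K' ⊕ opad = 58 fc 5c 5c 5c 5c 5c.
m1: inner = H(32 96 36 36 36 36 36 f3 09 de) = 03 b0; tag = H(58 fc 5c 5c 5c 5c 5c 03 b0) = 03d3
m2: inner = H(32 96 36 36 36 36 36 43 41 43) = 02 9d; tag = H(58 fc 5c 5c 5c 5c 5c 02 9d) = 03bf
m3: inner = H(32 96 36 36 36 36 36 24 06 6b) = 02 6b; tag = H(58 fc 5c 5c 5c 5c 5c 02 6b) = 038d ← matches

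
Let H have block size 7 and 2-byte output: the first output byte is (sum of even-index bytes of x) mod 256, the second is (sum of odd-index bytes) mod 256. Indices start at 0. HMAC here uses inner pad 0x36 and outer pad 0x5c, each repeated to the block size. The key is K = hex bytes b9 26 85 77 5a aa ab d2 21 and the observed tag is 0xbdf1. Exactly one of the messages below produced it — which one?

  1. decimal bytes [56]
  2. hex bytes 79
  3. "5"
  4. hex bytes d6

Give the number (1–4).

4

Key hex bytes b9 26 85 77 5a aa ab d2 21 is 9 bytes > B = 7, so hash it first: H(key) = 64 19, then zero-pad to 7 bytes: K' = 64 19 00 00 00 00 00.
K' ⊕ ipad = 52 2f 36 36 36 36 36; K' ⊕ opad = 38 45 5c 5c 5c 5c 5c.
m1: inner = H(52 2f 36 36 36 36 36 38) = f4 d3; tag = H(38 45 5c 5c 5c 5c 5c f4 d3) = 1ff1
m2: inner = H(52 2f 36 36 36 36 36 79) = f4 14; tag = H(38 45 5c 5c 5c 5c 5c f4 14) = 60f1
m3: inner = H(52 2f 36 36 36 36 36 35) = f4 d0; tag = H(38 45 5c 5c 5c 5c 5c f4 d0) = 1cf1
m4: inner = H(52 2f 36 36 36 36 36 d6) = f4 71; tag = H(38 45 5c 5c 5c 5c 5c f4 71) = bdf1 ← matches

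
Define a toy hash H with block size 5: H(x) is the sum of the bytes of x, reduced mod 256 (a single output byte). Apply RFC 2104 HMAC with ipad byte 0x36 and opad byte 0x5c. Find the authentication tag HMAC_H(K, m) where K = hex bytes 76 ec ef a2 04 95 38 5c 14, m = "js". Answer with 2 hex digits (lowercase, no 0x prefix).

Key hex bytes 76 ec ef a2 04 95 38 5c 14 is 9 bytes > B = 5, so hash it first: H(key) = 34, then zero-pad to 5 bytes: K' = 34 00 00 00 00.
K' ⊕ ipad = 02 36 36 36 36.  K' ⊕ opad = 68 5c 5c 5c 5c.
Inner input = (K'⊕ipad) ∥ m = 02 36 36 36 36 ∥ 6a 73.
Inner hash: sum = 2+54+54+54+54+106+115 = 439; mod 256 = 183 → b7.
Outer input = (K'⊕opad) ∥ inner = 68 5c 5c 5c 5c ∥ b7.
Outer hash (tag): sum = 104+92+92+92+92+183 = 655; mod 256 = 143 → 8f.

8f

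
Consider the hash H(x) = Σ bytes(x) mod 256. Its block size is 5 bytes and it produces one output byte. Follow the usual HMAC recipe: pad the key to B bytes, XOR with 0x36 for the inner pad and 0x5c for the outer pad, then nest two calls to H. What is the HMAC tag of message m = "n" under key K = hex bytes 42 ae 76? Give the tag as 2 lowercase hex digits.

Key hex bytes 42 ae 76 is 3 bytes ≤ B = 5; zero-pad to 5 bytes: K' = 42 ae 76 00 00.
K' ⊕ ipad = 74 98 40 36 36.  K' ⊕ opad = 1e f2 2a 5c 5c.
Inner input = (K'⊕ipad) ∥ m = 74 98 40 36 36 ∥ 6e.
Inner hash: sum = 116+152+64+54+54+110 = 550; mod 256 = 38 → 26.
Outer input = (K'⊕opad) ∥ inner = 1e f2 2a 5c 5c ∥ 26.
Outer hash (tag): sum = 30+242+42+92+92+38 = 536; mod 256 = 24 → 18.

18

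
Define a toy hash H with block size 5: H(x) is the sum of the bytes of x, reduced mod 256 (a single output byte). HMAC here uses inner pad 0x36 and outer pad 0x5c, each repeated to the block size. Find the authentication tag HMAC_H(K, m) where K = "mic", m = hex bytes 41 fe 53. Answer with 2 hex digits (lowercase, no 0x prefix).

6a

Key "mic" = 6d 69 63 is 3 bytes ≤ B = 5; zero-pad to 5 bytes: K' = 6d 69 63 00 00.
K' ⊕ ipad = 5b 5f 55 36 36.  K' ⊕ opad = 31 35 3f 5c 5c.
Inner input = (K'⊕ipad) ∥ m = 5b 5f 55 36 36 ∥ 41 fe 53.
Inner hash: sum = 91+95+85+54+54+65+254+83 = 781; mod 256 = 13 → 0d.
Outer input = (K'⊕opad) ∥ inner = 31 35 3f 5c 5c ∥ 0d.
Outer hash (tag): sum = 49+53+63+92+92+13 = 362; mod 256 = 106 → 6a.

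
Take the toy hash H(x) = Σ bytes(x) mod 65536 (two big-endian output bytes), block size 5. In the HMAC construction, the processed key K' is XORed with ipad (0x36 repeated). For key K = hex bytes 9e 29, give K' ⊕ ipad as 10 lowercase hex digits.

Key hex bytes 9e 29 is 2 bytes ≤ B = 5; zero-pad to 5 bytes: K' = 9e 29 00 00 00.
XOR each byte with 0x36: 9e⊕36=a8, 29⊕36=1f, 00⊕36=36, 00⊕36=36, 00⊕36=36.

a81f363636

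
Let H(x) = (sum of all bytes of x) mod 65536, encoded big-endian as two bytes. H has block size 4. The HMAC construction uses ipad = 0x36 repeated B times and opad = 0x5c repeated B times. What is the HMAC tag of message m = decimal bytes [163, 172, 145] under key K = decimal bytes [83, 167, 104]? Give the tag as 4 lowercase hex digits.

0207

Key decimal bytes [83, 167, 104] = 53 a7 68 is 3 bytes ≤ B = 4; zero-pad to 4 bytes: K' = 53 a7 68 00.
K' ⊕ ipad = 65 91 5e 36.  K' ⊕ opad = 0f fb 34 5c.
Inner input = (K'⊕ipad) ∥ m = 65 91 5e 36 ∥ a3 ac 91.
Inner hash: sum = 101+145+94+54+163+172+145 = 874 → 03 6a.
Outer input = (K'⊕opad) ∥ inner = 0f fb 34 5c ∥ 03 6a.
Outer hash (tag): sum = 15+251+52+92+3+106 = 519 → 02 07.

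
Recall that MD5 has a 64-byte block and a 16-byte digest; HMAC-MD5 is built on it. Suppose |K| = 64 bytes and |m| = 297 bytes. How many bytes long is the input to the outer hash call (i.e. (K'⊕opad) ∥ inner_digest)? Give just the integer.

Key is 64 ≤ 64 bytes, zero-padded: |K'| = 64.
Outer input = (K'⊕opad) ∥ H(inner) → 64 + 16 = 80 bytes.

80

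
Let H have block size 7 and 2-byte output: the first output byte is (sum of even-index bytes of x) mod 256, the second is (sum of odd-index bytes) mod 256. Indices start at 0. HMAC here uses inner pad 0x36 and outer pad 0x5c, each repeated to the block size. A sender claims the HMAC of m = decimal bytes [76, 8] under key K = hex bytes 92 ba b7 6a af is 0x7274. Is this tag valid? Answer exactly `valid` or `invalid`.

Key hex bytes 92 ba b7 6a af is 5 bytes ≤ B = 7; zero-pad to 7 bytes: K' = 92 ba b7 6a af 00 00.
K' ⊕ ipad = a4 8c 81 5c 99 36 36; K' ⊕ opad = ce e6 eb 36 f3 5c 5c.
Inner hash: even-index sum = 508 mod 256 = 252; odd-index sum = 362 mod 256 = 106 → fc 6a.
Outer hash (recomputed tag): even-index sum = 882 mod 256 = 114; odd-index sum = 628 mod 256 = 116 → 72 74.
Recomputed tag = 7274; claimed = 7274 → match.

valid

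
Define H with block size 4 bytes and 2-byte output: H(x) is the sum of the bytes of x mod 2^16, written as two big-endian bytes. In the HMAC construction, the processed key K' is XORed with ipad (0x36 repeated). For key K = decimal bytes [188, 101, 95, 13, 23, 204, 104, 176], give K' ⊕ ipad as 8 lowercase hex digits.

35be3636

Key decimal bytes [188, 101, 95, 13, 23, 204, 104, 176] = bc 65 5f 0d 17 cc 68 b0 is 8 bytes > B = 4, so hash it first: H(key) = 03 88, then zero-pad to 4 bytes: K' = 03 88 00 00.
XOR each byte with 0x36: 03⊕36=35, 88⊕36=be, 00⊕36=36, 00⊕36=36.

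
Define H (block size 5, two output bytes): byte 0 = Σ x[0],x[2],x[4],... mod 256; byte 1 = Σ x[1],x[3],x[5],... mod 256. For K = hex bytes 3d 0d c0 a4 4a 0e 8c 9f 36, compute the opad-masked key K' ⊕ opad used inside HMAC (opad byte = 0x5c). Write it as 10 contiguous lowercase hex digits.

55025c5c5c

Key hex bytes 3d 0d c0 a4 4a 0e 8c 9f 36 is 9 bytes > B = 5, so hash it first: H(key) = 09 5e, then zero-pad to 5 bytes: K' = 09 5e 00 00 00.
XOR each byte with 0x5c: 09⊕5c=55, 5e⊕5c=02, 00⊕5c=5c, 00⊕5c=5c, 00⊕5c=5c.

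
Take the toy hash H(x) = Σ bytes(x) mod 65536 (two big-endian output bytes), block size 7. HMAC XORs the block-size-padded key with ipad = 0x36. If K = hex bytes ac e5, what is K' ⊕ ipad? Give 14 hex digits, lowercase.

9ad33636363636

Key hex bytes ac e5 is 2 bytes ≤ B = 7; zero-pad to 7 bytes: K' = ac e5 00 00 00 00 00.
XOR each byte with 0x36: ac⊕36=9a, e5⊕36=d3, 00⊕36=36, 00⊕36=36, 00⊕36=36, 00⊕36=36, 00⊕36=36.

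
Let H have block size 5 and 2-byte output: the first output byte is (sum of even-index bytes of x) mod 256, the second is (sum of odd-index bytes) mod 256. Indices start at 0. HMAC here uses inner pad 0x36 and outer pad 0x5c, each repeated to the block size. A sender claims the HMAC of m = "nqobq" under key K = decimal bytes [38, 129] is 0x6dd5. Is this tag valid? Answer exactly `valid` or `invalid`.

Key decimal bytes [38, 129] = 26 81 is 2 bytes ≤ B = 5; zero-pad to 5 bytes: K' = 26 81 00 00 00.
K' ⊕ ipad = 10 b7 36 36 36; K' ⊕ opad = 7a dd 5c 5c 5c.
Inner hash: even-index sum = 335 mod 256 = 79; odd-index sum = 571 mod 256 = 59 → 4f 3b.
Outer hash (recomputed tag): even-index sum = 365 mod 256 = 109; odd-index sum = 392 mod 256 = 136 → 6d 88.
Recomputed tag = 6d88; claimed = 6dd5 → mismatch.

invalid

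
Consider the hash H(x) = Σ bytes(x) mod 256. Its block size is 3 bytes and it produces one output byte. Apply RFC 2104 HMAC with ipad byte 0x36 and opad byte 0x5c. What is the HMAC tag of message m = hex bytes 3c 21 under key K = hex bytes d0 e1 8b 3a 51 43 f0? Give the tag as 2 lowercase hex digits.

f3

Key hex bytes d0 e1 8b 3a 51 43 f0 is 7 bytes > B = 3, so hash it first: H(key) = fa, then zero-pad to 3 bytes: K' = fa 00 00.
K' ⊕ ipad = cc 36 36.  K' ⊕ opad = a6 5c 5c.
Inner input = (K'⊕ipad) ∥ m = cc 36 36 ∥ 3c 21.
Inner hash: sum = 204+54+54+60+33 = 405; mod 256 = 149 → 95.
Outer input = (K'⊕opad) ∥ inner = a6 5c 5c ∥ 95.
Outer hash (tag): sum = 166+92+92+149 = 499; mod 256 = 243 → f3.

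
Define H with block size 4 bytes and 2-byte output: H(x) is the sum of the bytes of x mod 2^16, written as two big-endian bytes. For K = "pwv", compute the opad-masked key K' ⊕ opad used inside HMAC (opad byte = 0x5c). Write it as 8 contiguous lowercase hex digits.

2c2b2a5c

Key "pwv" = 70 77 76 is 3 bytes ≤ B = 4; zero-pad to 4 bytes: K' = 70 77 76 00.
XOR each byte with 0x5c: 70⊕5c=2c, 77⊕5c=2b, 76⊕5c=2a, 00⊕5c=5c.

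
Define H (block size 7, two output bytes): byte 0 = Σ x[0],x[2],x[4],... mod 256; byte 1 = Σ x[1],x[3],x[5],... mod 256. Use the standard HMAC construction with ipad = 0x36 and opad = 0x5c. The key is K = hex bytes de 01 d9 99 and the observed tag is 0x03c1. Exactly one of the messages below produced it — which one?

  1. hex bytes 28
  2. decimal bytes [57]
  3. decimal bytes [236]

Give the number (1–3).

Key hex bytes de 01 d9 99 is 4 bytes ≤ B = 7; zero-pad to 7 bytes: K' = de 01 d9 99 00 00 00.
K' ⊕ ipad = e8 37 ef af 36 36 36; K' ⊕ opad = 82 5d 85 c5 5c 5c 5c.
m1: inner = H(e8 37 ef af 36 36 36 28) = 43 44; tag = H(82 5d 85 c5 5c 5c 5c 43 44) = 03c1 ← matches
m2: inner = H(e8 37 ef af 36 36 36 39) = 43 55; tag = H(82 5d 85 c5 5c 5c 5c 43 55) = 14c1
m3: inner = H(e8 37 ef af 36 36 36 ec) = 43 08; tag = H(82 5d 85 c5 5c 5c 5c 43 08) = c7c1

1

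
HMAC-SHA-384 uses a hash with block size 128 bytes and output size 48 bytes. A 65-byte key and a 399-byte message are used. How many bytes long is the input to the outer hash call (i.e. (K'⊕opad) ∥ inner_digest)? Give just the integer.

Key is 65 ≤ 128 bytes, zero-padded: |K'| = 128.
Outer input = (K'⊕opad) ∥ H(inner) → 128 + 48 = 176 bytes.

176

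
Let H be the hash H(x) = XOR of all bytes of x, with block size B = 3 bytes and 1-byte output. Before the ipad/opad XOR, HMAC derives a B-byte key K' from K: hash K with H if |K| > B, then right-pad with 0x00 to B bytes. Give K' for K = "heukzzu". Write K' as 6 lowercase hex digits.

660000

|K| = 7 > B = 3, so first hash the key.
H(K): XOR 68⊕65⊕75⊕6b⊕7a⊕7a⊕75 = 66.
Zero-pad H(K) = 66 to 3 bytes: K' = 66 00 00.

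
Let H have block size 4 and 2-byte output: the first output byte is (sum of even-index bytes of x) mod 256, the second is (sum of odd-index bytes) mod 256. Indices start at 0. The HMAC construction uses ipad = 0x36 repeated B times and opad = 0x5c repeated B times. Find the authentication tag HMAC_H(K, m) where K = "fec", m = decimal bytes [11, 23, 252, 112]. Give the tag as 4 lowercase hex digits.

25a5

Key "fec" = 66 65 63 is 3 bytes ≤ B = 4; zero-pad to 4 bytes: K' = 66 65 63 00.
K' ⊕ ipad = 50 53 55 36.  K' ⊕ opad = 3a 39 3f 5c.
Inner input = (K'⊕ipad) ∥ m = 50 53 55 36 ∥ 0b 17 fc 70.
Inner hash: even-index sum = 428 mod 256 = 172; odd-index sum = 272 mod 256 = 16 → ac 10.
Outer input = (K'⊕opad) ∥ inner = 3a 39 3f 5c ∥ ac 10.
Outer hash (tag): even-index sum = 293 mod 256 = 37; odd-index sum = 165 mod 256 = 165 → 25 a5.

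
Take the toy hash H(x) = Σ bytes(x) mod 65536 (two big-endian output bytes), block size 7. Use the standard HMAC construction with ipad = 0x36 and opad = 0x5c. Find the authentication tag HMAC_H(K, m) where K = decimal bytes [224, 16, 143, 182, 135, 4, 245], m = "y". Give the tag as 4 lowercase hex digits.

Key decimal bytes [224, 16, 143, 182, 135, 4, 245] = e0 10 8f b6 87 04 f5 is exactly B = 7 bytes: K' = e0 10 8f b6 87 04 f5.
K' ⊕ ipad = d6 26 b9 80 b1 32 c3.  K' ⊕ opad = bc 4c d3 ea db 58 a9.
Inner input = (K'⊕ipad) ∥ m = d6 26 b9 80 b1 32 c3 ∥ 79.
Inner hash: sum = 214+38+185+128+177+50+195+121 = 1108 → 04 54.
Outer input = (K'⊕opad) ∥ inner = bc 4c d3 ea db 58 a9 ∥ 04 54.
Outer hash (tag): sum = 188+76+211+234+219+88+169+4+84 = 1273 → 04 f9.

04f9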